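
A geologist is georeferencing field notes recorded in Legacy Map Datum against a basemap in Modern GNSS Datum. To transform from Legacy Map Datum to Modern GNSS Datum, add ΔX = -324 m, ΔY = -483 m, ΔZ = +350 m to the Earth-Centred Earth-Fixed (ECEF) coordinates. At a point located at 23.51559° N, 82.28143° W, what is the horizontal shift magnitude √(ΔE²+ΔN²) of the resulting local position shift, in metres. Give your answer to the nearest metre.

The local east axis at (φ, λ) is (−sin λ, cos λ, 0), so ΔE = −sin(-82.28143°)·(-324) + cos(-82.28143°)·(-483) = -385.93 m.
The local north axis is (−sin φ cos λ, −sin φ sin λ, cos φ), giving ΔN = 17.363 − 190.970 + 320.933 = 147.33 m.
Horizontal magnitude = √(ΔE² + ΔN²) = √((-385.93)² + 147.33²) = 413.10 m.

413 m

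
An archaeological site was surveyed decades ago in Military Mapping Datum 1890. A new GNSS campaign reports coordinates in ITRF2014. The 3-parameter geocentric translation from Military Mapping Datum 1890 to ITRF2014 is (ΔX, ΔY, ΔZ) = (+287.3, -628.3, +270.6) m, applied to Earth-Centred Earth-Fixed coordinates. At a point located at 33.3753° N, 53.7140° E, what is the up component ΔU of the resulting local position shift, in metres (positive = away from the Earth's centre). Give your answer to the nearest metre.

At φ = 33.3753°, λ = 53.7140°: sin φ = 0.550121, cos φ = 0.835085, sin λ = 0.806073, cos λ = 0.591816.
ΔU = cos φ cos λ·ΔX + cos φ sin λ·ΔY + sin φ·ΔZ = (0.835085)(0.591816)(287.3) + (0.835085)(0.806073)(-628.3) + (0.550121)(270.6) = -132.08 m.

ΔU = -132 m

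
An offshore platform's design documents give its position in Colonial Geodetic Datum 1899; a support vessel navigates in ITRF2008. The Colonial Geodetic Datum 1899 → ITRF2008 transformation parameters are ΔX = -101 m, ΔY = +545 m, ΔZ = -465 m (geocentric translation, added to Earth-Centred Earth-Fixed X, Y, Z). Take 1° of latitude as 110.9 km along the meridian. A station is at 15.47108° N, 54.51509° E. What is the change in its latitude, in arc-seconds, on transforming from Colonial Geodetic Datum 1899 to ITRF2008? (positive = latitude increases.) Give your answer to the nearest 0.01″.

Δφ = -17.88″

sin φ = 0.266752, cos φ = 0.963765, sin λ = 0.814268, cos λ = 0.580489.
North component: ΔN = −sin φ cos λ·ΔX − sin φ sin λ·ΔY + cos φ·ΔZ = −(0.266752)(0.580489)(-101) − (0.266752)(0.814268)(545) + (0.963765)(-465) = -550.89 m.
1° of latitude spans 110900 m, so Δφ = -550.89 / 110900 × 3600 = -17.883″.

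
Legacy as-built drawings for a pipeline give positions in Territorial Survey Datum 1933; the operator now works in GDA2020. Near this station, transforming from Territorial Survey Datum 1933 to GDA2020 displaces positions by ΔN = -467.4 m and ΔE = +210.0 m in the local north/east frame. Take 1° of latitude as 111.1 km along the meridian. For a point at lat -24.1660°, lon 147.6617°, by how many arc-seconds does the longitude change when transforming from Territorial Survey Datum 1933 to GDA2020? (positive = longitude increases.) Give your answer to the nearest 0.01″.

At latitude -24.1660°, cos φ = 0.912363.
1° of longitude at this latitude = 111.1 × cos φ = 101.36 km, so Δλ = 210.0 / 101363.6 = 0.0020718° = 7.458″.

Δλ = 7.46″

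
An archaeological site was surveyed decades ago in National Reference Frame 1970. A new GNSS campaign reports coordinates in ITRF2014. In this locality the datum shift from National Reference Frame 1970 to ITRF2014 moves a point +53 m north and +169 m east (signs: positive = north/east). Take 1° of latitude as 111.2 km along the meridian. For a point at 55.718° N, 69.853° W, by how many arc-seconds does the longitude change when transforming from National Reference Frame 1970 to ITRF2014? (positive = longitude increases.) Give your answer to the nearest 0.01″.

Δλ = 9.71″

At latitude 55.718°, cos φ = 0.563266.
1° of longitude at this latitude = 111.2 × cos φ = 62.64 km, so Δλ = 169.0 / 62635.2 = 0.0026982° = 9.713″.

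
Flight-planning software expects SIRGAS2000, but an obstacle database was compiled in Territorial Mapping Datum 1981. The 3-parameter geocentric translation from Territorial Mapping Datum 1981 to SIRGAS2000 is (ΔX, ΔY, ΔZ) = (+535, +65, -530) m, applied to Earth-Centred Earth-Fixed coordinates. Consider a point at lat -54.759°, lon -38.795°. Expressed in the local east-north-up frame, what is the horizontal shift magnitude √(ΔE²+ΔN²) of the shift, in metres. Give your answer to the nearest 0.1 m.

385.9 m

The local east axis at (φ, λ) is (−sin λ, cos λ, 0), so ΔE = −sin(-38.795°)·535 + cos(-38.795°)·65 = 385.86 m.
The local north axis is (−sin φ cos λ, −sin φ sin λ, cos φ), giving ΔN = 340.557 − 33.261 − 305.819 = 1.48 m.
Horizontal magnitude = √(ΔE² + ΔN²) = √(385.86² + 1.48²) = 385.86 m.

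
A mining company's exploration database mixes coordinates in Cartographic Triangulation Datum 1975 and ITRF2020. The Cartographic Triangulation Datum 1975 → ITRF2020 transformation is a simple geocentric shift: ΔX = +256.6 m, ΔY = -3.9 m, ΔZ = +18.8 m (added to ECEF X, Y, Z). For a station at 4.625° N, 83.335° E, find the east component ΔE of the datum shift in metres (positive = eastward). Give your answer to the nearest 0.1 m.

ΔE = -255.3 m

At φ = 4.625°, λ = 83.335°: sin φ = 0.080634, cos φ = 0.996744, sin λ = 0.993242, cos λ = 0.116064.
ΔE = −sin λ·ΔX + cos λ·ΔY = −(0.993242)·(256.6) + (0.116064)·(-3.9) = -255.32 m.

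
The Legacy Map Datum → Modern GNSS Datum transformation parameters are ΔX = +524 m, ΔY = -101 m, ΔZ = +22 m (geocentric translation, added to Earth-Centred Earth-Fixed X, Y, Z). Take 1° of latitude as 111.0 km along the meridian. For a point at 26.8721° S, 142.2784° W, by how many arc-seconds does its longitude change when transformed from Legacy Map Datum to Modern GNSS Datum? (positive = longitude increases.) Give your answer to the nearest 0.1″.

Δλ = 14.6″

sin φ = -0.452000, cos φ = 0.892018, sin λ = -0.611825, cos λ = -0.790993.
East component: ΔE = −sin λ·ΔX + cos λ·ΔY = −(-0.611825)(524) + (-0.790993)(-101) = 400.49 m.
1° of latitude spans 111000 m; at latitude φ, 1° of longitude spans that × cos φ = 99014.0 m, so Δλ = 400.49 / 99014.0 × 3600 = 14.561″.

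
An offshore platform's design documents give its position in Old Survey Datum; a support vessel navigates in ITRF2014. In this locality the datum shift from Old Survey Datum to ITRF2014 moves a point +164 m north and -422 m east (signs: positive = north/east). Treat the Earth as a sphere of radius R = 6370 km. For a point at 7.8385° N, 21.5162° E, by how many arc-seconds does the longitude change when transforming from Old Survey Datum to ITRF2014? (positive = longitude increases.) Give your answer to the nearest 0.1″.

Δλ = -13.8″

At latitude 7.8385°, cos φ = 0.990656.
One radian of longitude at latitude φ spans R cos φ, so Δλ = ΔE / (R cos φ) = -422.0 / (6370000 × 0.990656) = -6.6873e-05 rad = -13.794″.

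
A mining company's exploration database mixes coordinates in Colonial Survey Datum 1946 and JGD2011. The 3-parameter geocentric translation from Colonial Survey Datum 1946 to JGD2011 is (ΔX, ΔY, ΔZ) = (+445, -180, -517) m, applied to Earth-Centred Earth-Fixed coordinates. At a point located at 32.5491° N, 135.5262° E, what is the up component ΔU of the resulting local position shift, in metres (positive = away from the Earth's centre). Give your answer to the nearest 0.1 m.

ΔU = -652.1 m

The local up (radial) axis is (cos φ cos λ, cos φ sin λ, sin φ), giving ΔU = -267.663 − 106.298 − 278.157 = -652.12 m.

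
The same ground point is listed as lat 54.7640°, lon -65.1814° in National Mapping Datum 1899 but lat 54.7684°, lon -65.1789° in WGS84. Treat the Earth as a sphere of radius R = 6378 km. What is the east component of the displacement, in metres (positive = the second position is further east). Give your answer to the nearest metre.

Δφ = 54.7684° − 54.7640° = +0.0044°; Δλ = -65.1789° − -65.1814° = +0.0025°.
1° along a meridian = πR/180 = 111317 m.
ΔN = Δφ × 111317 = 489.8 m; ΔE = Δλ × 111317 × cos(54.7640°) = +0.0025 × 111317 × 0.576946 = 160.6 m.

ΔE = 161 m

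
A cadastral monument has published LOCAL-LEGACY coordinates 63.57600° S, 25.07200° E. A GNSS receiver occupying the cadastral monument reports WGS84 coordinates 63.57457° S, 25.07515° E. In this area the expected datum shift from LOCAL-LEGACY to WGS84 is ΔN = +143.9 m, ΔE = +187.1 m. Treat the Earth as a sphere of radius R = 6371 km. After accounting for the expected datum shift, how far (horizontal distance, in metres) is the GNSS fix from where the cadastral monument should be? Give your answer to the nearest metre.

35 m

Observed coordinate differences: Δφ = +0.00143°, Δλ = +0.00315°.
Converting to metres (1° lat = 111195 m, cos φ = 0.445010): observed ΔN = 159.0 m, observed ΔE = 155.9 m.
Subtracting the expected shift leaves a residual of 159.0 − (143.9) = 15.1 m north and 155.9 − (187.1) = -31.2 m east.
Residual distance = √(15.1² + (-31.2)²) = 34.7 m.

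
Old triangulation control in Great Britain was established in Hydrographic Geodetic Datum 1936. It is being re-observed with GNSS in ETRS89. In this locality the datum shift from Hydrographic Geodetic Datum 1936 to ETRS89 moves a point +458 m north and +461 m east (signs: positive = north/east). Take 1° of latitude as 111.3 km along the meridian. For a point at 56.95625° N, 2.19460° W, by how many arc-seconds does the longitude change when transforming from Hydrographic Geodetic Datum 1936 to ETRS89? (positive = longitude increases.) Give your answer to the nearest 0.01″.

At latitude 56.95625°, cos φ = 0.545279.
1° of longitude at this latitude = 111.3 × cos φ = 60.69 km, so Δλ = 461.0 / 60689.6 = 0.0075960° = 27.346″.

Δλ = 27.35″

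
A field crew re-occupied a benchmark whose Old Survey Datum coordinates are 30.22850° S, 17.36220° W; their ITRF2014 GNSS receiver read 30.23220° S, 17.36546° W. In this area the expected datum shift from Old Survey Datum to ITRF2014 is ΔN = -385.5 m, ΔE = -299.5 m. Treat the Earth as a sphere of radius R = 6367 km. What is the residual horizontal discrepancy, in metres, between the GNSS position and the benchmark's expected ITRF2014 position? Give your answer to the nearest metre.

29 m

Observed coordinate differences: Δφ = -0.00370°, Δλ = -0.00326°.
Converting to metres (1° lat = 111125 m, cos φ = 0.864024): observed ΔN = -411.2 m, observed ΔE = -313.0 m.
Subtracting the expected shift leaves a residual of -411.2 − (-385.5) = -25.7 m north and -313.0 − (-299.5) = -13.5 m east.
Residual distance = √((-25.7)² + (-13.5)²) = 29.0 m.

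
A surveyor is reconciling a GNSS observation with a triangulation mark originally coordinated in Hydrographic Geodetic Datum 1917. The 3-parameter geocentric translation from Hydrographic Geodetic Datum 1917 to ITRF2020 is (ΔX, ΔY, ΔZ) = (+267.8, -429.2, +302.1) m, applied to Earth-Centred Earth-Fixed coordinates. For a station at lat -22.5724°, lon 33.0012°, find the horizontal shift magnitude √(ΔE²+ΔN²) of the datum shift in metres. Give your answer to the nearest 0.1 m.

The local east axis at (φ, λ) is (−sin λ, cos λ, 0), so ΔE = −sin(33.0012°)·267.8 + cos(33.0012°)·(-429.2) = -505.81 m.
The local north axis is (−sin φ cos λ, −sin φ sin λ, cos φ), giving ΔN = 86.210 − 89.731 + 278.958 = 275.44 m.
Horizontal magnitude = √(ΔE² + ΔN²) = √((-505.81)² + 275.44²) = 575.94 m.

575.9 m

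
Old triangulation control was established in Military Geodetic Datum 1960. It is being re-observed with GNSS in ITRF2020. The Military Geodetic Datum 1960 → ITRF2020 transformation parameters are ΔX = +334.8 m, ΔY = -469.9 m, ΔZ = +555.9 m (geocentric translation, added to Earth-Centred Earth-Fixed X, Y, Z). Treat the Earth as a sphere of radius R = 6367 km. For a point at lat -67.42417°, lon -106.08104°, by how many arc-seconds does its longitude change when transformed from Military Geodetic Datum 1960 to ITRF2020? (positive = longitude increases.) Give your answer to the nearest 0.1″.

sin φ = -0.923372, cos φ = 0.383906, sin λ = -0.960871, cos λ = -0.276997.
East component: ΔE = −sin λ·ΔX + cos λ·ΔY = −(-0.960871)(334.8) + (-0.276997)(-469.9) = 451.86 m.
1° of latitude spans πR/180 = 111125 m; at latitude φ, 1° of longitude spans that × cos φ = 42661.6 m, so Δλ = 451.86 / 42661.6 × 3600 = 38.130″.

Δλ = 38.1″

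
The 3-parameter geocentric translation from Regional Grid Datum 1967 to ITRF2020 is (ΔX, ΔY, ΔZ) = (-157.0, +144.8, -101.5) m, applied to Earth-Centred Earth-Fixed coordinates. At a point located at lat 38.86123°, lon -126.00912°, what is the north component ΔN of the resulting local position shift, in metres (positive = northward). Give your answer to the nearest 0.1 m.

The local north axis is (−sin φ cos λ, −sin φ sin λ, cos φ), giving ΔN = -57.914 + 73.493 − 79.035 = -63.46 m.

ΔN = -63.5 m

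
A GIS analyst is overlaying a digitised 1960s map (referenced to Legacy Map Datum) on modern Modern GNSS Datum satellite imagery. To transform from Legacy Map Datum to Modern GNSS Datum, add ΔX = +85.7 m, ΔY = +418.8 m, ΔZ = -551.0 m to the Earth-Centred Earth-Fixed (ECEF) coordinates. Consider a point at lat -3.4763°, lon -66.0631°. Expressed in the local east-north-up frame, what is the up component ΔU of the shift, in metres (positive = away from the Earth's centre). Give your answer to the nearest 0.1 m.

The local up (radial) axis is (cos φ cos λ, cos φ sin λ, sin φ), giving ΔU = 34.707 − 382.076 + 33.410 = -313.96 m.

ΔU = -314.0 m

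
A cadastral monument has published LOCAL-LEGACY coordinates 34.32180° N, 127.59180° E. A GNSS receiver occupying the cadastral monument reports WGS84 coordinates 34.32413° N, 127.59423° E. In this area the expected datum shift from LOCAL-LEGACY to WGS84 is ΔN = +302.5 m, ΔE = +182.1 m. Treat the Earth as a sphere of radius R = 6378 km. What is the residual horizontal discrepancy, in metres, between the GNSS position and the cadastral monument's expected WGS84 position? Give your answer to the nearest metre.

Observed coordinate differences: Δφ = +0.00233°, Δλ = +0.00243°.
Converting to metres (1° lat = 111317 m, cos φ = 0.825884): observed ΔN = 259.4 m, observed ΔE = 223.4 m.
Subtracting the expected shift leaves a residual of 259.4 − (302.5) = -43.1 m north and 223.4 − (182.1) = 41.3 m east.
Residual distance = √((-43.1)² + 41.3²) = 59.7 m.

60 m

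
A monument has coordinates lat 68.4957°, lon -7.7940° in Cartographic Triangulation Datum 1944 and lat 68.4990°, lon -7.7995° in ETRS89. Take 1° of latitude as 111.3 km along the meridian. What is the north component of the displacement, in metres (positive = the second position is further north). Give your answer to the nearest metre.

ΔN = 367 m

Δφ = 68.4990° − 68.4957° = +0.0033°; Δλ = -7.7995° − -7.7940° = -0.0055°.
ΔN = Δφ × 111300 = 367.3 m; ΔE = Δλ × 111300 × cos(68.4957°) = -0.0055 × 111300 × 0.366571 = -224.4 m.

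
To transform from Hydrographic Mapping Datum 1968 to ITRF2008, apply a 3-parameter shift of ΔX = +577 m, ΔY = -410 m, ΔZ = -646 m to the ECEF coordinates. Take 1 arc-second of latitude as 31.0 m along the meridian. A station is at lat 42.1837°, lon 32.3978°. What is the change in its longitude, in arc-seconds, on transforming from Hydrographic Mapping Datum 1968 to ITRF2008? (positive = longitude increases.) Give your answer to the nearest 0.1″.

Δλ = -28.5″

sin φ = 0.671510, cos φ = 0.740996, sin λ = 0.535794, cos λ = 0.844348.
East component: ΔE = −sin λ·ΔX + cos λ·ΔY = −(0.535794)(577) + (0.844348)(-410) = -655.34 m.
1° of latitude spans 3600 × 31.00 = 111600 m; at latitude φ, 1° of longitude spans that × cos φ = 82695.1 m, so Δλ = -655.34 / 82695.1 × 3600 = -28.529″.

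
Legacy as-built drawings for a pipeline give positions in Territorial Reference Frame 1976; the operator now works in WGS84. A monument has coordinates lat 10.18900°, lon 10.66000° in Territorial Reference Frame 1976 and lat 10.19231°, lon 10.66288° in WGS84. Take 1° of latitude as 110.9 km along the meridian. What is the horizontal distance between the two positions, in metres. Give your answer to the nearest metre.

483 m

Δφ = 10.19231° − 10.18900° = +0.00331°; Δλ = 10.66288° − 10.66000° = +0.00288°.
ΔN = Δφ × 110900 = 367.1 m; ΔE = Δλ × 110900 × cos(10.18900°) = +0.00288 × 110900 × 0.984230 = 314.4 m.
Distance = √(ΔE² + ΔN²) = √(314.4² + 367.1²) = 483.3 m.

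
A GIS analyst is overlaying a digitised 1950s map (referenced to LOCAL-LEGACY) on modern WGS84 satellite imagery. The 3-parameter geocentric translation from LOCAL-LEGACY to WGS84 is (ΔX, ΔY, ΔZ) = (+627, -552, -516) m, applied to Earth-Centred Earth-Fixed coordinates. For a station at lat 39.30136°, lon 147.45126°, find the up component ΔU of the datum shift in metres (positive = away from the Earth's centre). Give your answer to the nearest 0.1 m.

At φ = 39.30136°, λ = 147.45126°: sin φ = 0.633399, cos φ = 0.773825, sin λ = 0.538017, cos λ = -0.842934.
ΔU = cos φ cos λ·ΔX + cos φ sin λ·ΔY + sin φ·ΔZ = (0.773825)(-0.842934)(627) + (0.773825)(0.538017)(-552) + (0.633399)(-516) = -965.63 m.

ΔU = -965.6 m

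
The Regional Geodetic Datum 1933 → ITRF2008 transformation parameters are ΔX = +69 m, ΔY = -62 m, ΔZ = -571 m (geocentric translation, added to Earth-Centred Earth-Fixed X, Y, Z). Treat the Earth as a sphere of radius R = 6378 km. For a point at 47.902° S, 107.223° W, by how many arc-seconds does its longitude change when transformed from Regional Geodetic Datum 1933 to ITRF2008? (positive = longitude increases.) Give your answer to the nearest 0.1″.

Δλ = 4.1″

sin φ = -0.741999, cos φ = 0.670401, sin λ = -0.955160, cos λ = -0.296091.
East component: ΔE = −sin λ·ΔX + cos λ·ΔY = −(-0.955160)(69) + (-0.296091)(-62) = 84.26 m.
1° of latitude spans πR/180 = 111317 m; at latitude φ, 1° of longitude spans that × cos φ = 74627.1 m, so Δλ = 84.26 / 74627.1 × 3600 = 4.065″.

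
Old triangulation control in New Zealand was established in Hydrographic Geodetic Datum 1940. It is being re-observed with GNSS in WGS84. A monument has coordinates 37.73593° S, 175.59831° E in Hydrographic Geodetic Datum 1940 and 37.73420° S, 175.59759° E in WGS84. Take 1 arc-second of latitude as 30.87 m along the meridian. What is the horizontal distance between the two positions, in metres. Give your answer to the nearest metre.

Δφ = -37.73420° − -37.73593° = +0.00173°; Δλ = 175.59759° − 175.59831° = -0.00072°.
1° of latitude = 3600 × 30.87 = 111132 m.
ΔN = Δφ × 111132 = 192.3 m; ΔE = Δλ × 111132 × cos(-37.73593°) = -0.00072 × 111132 × 0.790840 = -63.3 m.
Distance = √(ΔE² + ΔN²) = √((-63.3)² + 192.3²) = 202.4 m.

202 m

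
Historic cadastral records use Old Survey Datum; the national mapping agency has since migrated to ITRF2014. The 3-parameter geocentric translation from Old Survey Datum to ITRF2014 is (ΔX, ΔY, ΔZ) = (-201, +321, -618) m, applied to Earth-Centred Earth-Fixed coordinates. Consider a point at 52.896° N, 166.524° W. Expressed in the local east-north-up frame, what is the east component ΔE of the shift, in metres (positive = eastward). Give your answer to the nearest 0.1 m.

ΔE = -359.0 m

The local east axis at (φ, λ) is (−sin λ, cos λ, 0), so ΔE = −sin(-166.524°)·(-201) + cos(-166.524°)·321 = -359.00 m.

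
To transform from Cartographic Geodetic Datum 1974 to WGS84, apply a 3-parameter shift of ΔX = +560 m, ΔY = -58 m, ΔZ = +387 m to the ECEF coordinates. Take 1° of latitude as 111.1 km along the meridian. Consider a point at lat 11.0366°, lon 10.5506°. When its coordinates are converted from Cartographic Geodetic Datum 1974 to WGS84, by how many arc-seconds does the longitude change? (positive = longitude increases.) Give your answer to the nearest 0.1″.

Δλ = -5.3″

sin φ = 0.191436, cos φ = 0.981505, sin λ = 0.183104, cos λ = 0.983094.
East component: ΔE = −sin λ·ΔX + cos λ·ΔY = −(0.183104)(560) + (0.983094)(-58) = -159.56 m.
1° of latitude spans 111100 m; at latitude φ, 1° of longitude spans that × cos φ = 109045.2 m, so Δλ = -159.56 / 109045.2 × 3600 = -5.268″.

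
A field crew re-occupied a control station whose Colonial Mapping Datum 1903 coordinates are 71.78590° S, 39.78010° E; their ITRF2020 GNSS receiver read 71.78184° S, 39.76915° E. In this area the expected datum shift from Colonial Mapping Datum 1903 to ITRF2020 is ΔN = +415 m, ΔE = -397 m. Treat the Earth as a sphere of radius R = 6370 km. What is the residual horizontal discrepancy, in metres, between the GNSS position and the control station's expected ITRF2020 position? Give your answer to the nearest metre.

40 m

Observed coordinate differences: Δφ = +0.00406°, Δλ = -0.01095°.
Converting to metres (1° lat = 111177 m, cos φ = 0.312569): observed ΔN = 451.4 m, observed ΔE = -380.5 m.
Subtracting the expected shift leaves a residual of 451.4 − (415) = 36.4 m north and -380.5 − (-397) = 16.5 m east.
Residual distance = √(36.4² + 16.5²) = 39.9 m.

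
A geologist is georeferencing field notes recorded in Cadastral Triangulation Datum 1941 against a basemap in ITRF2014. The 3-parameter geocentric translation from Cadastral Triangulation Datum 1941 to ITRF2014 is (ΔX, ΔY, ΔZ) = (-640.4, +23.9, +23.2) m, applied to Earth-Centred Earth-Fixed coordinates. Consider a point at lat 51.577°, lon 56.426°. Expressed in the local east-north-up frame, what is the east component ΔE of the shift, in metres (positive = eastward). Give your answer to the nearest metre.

The local east axis at (φ, λ) is (−sin λ, cos λ, 0), so ΔE = −sin(56.426°)·(-640.4) + cos(56.426°)·23.9 = 546.78 m.

ΔE = 547 m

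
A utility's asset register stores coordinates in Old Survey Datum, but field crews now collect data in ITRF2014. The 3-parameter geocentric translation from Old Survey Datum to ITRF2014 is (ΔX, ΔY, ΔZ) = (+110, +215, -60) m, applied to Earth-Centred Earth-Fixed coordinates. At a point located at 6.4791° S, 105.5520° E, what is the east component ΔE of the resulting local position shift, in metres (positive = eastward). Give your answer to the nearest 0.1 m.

ΔE = -163.6 m

The local east axis at (φ, λ) is (−sin λ, cos λ, 0), so ΔE = −sin(105.5520°)·110 + cos(105.5520°)·215 = -163.62 m.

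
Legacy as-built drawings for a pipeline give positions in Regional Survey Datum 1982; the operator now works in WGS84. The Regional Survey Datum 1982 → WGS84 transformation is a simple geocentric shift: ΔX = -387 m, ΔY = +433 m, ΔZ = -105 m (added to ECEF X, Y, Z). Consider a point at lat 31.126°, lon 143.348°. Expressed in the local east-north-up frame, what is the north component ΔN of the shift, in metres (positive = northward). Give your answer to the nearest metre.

At φ = 31.126°, λ = 143.348°: sin φ = 0.516922, cos φ = 0.856033, sin λ = 0.596953, cos λ = -0.802276.
ΔN = −sin φ cos λ·ΔX − sin φ sin λ·ΔY + cos φ·ΔZ = −(0.516922)(-0.802276)(-387) − (0.516922)(0.596953)(433) + (0.856033)(-105) = -383.99 m.

ΔN = -384 m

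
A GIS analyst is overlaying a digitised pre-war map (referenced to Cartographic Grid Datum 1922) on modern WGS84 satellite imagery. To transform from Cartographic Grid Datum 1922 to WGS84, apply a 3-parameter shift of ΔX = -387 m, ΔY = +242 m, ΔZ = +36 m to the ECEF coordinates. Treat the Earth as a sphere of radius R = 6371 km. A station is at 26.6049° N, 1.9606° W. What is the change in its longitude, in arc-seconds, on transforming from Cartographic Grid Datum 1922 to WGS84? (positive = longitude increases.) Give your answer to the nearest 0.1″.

sin φ = 0.447836, cos φ = 0.894116, sin λ = -0.034212, cos λ = 0.999415.
East component: ΔE = −sin λ·ΔX + cos λ·ΔY = −(-0.034212)(-387) + (0.999415)(242) = 228.62 m.
1° of latitude spans πR/180 = 111195 m; at latitude φ, 1° of longitude spans that × cos φ = 99421.2 m, so Δλ = 228.62 / 99421.2 × 3600 = 8.278″.

Δλ = 8.3″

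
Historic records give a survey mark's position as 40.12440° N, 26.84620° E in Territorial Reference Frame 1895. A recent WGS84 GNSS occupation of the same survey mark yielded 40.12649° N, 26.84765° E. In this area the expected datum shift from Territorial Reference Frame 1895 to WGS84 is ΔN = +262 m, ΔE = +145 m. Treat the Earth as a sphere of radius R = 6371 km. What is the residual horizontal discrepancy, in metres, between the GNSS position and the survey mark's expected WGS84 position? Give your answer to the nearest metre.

37 m

Observed coordinate differences: Δφ = +0.00209°, Δλ = +0.00145°.
Converting to metres (1° lat = 111195 m, cos φ = 0.764647): observed ΔN = 232.4 m, observed ΔE = 123.3 m.
Subtracting the expected shift leaves a residual of 232.4 − (262) = -29.6 m north and 123.3 − (145) = -21.7 m east.
Residual distance = √((-29.6)² + (-21.7)²) = 36.7 m.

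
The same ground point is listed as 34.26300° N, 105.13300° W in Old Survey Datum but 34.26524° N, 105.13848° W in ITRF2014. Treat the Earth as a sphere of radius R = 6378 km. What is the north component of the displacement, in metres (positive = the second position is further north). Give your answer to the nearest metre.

ΔN = 249 m

Δφ = 34.26524° − 34.26300° = +0.00224°; Δλ = -105.13848° − -105.13300° = -0.00548°.
1° along a meridian = πR/180 = 111317 m.
ΔN = Δφ × 111317 = 249.4 m; ΔE = Δλ × 111317 × cos(34.26300°) = -0.00548 × 111317 × 0.826462 = -504.2 m.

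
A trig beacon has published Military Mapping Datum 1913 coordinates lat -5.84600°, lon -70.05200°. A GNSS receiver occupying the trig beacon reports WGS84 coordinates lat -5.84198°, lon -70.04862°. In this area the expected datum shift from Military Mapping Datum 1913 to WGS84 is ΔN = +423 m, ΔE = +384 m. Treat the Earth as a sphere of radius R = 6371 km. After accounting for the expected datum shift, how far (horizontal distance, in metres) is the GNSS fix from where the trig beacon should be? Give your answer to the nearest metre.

Observed coordinate differences: Δφ = +0.00402°, Δλ = +0.00338°.
Converting to metres (1° lat = 111195 m, cos φ = 0.994799): observed ΔN = 447.0 m, observed ΔE = 373.9 m.
Subtracting the expected shift leaves a residual of 447.0 − (423) = 24.0 m north and 373.9 − (384) = -10.1 m east.
Residual distance = √(24.0² + (-10.1)²) = 26.0 m.

26 m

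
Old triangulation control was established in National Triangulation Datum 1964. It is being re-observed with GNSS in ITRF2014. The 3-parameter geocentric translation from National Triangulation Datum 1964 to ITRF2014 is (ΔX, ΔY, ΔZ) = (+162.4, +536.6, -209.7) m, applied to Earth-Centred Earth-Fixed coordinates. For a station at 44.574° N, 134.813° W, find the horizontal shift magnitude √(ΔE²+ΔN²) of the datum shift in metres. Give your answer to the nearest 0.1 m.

At φ = 44.574°, λ = -134.813°: sin φ = 0.701830, cos φ = 0.712345, sin λ = -0.709411, cos λ = -0.704795.
ΔE = −sin λ·ΔX + cos λ·ΔY = −(-0.709411)·(162.4) + (-0.704795)·(536.6) = -262.98 m.
ΔN = −sin φ cos λ·ΔX − sin φ sin λ·ΔY + cos φ·ΔZ = −(0.701830)(-0.704795)(162.4) − (0.701830)(-0.709411)(536.6) + (0.712345)(-209.7) = 198.12 m.
Horizontal magnitude = √(ΔE² + ΔN²) = √((-262.98)² + 198.12²) = 329.26 m.

329.3 m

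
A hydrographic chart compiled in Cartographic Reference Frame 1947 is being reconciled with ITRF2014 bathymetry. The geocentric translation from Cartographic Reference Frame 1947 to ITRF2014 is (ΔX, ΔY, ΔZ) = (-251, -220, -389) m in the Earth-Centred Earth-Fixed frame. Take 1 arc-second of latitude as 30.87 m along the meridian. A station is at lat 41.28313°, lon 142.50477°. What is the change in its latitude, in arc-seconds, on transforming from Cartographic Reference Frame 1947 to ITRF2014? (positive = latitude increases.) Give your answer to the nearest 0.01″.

sin φ = 0.659780, cos φ = 0.751458, sin λ = 0.608695, cos λ = -0.793404.
North component: ΔN = −sin φ cos λ·ΔX − sin φ sin λ·ΔY + cos φ·ΔZ = −(0.659780)(-0.793404)(-251) − (0.659780)(0.608695)(-220) + (0.751458)(-389) = -335.36 m.
1° of latitude spans 3600 × 30.87 = 111132 m, so Δφ = -335.36 / 111132 × 3600 = -10.863″.

Δφ = -10.86″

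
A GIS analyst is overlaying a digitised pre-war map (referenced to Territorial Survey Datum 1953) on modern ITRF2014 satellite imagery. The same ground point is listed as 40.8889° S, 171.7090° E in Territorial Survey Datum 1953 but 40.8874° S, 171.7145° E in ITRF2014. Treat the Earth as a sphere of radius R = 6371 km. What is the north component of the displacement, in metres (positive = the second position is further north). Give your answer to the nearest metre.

Δφ = -40.8874° − -40.8889° = +0.0015°; Δλ = 171.7145° − 171.7090° = +0.0055°.
1° along a meridian = πR/180 = 111195 m.
ΔN = Δφ × 111195 = 166.8 m; ΔE = Δλ × 111195 × cos(-40.8889°) = +0.0055 × 111195 × 0.755980 = 462.3 m.

ΔN = 167 m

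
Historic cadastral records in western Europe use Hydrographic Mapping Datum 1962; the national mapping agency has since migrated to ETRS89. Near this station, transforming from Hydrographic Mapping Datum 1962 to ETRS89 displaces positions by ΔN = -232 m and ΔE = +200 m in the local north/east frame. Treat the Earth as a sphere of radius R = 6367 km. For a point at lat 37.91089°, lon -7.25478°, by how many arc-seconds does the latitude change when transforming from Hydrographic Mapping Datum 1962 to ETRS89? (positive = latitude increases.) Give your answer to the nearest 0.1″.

On a sphere of radius R, 1 rad of latitude = R, so Δφ = ΔN / R = -232.0 / 6367000 = -3.6438e-05 rad = -7.516″.

Δφ = -7.5″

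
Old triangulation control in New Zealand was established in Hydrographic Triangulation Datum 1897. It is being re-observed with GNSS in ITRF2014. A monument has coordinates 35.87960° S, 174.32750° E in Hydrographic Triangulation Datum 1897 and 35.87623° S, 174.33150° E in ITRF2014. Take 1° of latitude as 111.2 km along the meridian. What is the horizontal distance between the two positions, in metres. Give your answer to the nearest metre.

Δφ = -35.87623° − -35.87960° = +0.00337°; Δλ = 174.33150° − 174.32750° = +0.00400°.
ΔN = Δφ × 111200 = 374.7 m; ΔE = Δλ × 111200 × cos(-35.87960°) = +0.00400 × 111200 × 0.810250 = 360.4 m.
Distance = √(ΔE² + ΔN²) = √(360.4² + 374.7²) = 519.9 m.

520 m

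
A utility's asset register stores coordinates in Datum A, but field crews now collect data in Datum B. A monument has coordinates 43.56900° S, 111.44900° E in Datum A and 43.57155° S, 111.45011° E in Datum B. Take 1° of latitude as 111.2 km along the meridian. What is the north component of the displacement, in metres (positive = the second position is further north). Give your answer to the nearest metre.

ΔN = -284 m

Δφ = -43.57155° − -43.56900° = -0.00255°; Δλ = 111.45011° − 111.44900° = +0.00111°.
ΔN = Δφ × 111200 = -283.6 m; ΔE = Δλ × 111200 × cos(-43.56900°) = +0.00111 × 111200 × 0.724545 = 89.4 m.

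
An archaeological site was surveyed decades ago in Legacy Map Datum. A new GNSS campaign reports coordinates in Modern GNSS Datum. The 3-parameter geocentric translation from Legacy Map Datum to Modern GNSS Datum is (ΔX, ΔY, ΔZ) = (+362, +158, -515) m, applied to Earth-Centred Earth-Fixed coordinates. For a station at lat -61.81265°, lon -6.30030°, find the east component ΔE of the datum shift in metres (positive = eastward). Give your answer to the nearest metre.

The local east axis at (φ, λ) is (−sin λ, cos λ, 0), so ΔE = −sin(-6.30030°)·362 + cos(-6.30030°)·158 = 196.77 m.

ΔE = 197 m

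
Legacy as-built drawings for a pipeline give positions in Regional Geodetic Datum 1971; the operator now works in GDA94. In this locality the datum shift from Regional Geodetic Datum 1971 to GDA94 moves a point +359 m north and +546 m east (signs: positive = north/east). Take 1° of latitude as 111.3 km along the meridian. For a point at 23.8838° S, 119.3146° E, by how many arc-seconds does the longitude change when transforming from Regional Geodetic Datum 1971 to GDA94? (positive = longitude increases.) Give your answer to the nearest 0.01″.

At latitude -23.8838°, cos φ = 0.914368.
1° of longitude at this latitude = 111.3 × cos φ = 101.77 km, so Δλ = 546.0 / 101769.2 = 0.0053651° = 19.314″.

Δλ = 19.31″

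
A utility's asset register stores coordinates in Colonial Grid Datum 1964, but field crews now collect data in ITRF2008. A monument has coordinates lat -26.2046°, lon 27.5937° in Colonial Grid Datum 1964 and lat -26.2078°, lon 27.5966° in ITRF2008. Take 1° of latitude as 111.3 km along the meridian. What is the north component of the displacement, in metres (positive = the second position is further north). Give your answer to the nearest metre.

ΔN = -356 m

Δφ = -26.2078° − -26.2046° = -0.0032°; Δλ = 27.5966° − 27.5937° = +0.0029°.
ΔN = Δφ × 111300 = -356.2 m; ΔE = Δλ × 111300 × cos(-26.2046°) = +0.0029 × 111300 × 0.897223 = 289.6 m.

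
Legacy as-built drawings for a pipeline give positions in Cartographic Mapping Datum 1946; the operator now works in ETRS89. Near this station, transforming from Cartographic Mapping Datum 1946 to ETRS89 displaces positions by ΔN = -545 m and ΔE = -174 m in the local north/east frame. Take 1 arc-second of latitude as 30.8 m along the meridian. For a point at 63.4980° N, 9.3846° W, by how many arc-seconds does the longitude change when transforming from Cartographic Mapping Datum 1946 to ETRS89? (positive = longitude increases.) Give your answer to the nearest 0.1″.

Δλ = -12.7″

At latitude 63.4980°, cos φ = 0.446229.
1″ of longitude at this latitude = 30.80 × cos φ = 13.7439 m, so Δλ = -174.0 / 13.7439 = -12.660″.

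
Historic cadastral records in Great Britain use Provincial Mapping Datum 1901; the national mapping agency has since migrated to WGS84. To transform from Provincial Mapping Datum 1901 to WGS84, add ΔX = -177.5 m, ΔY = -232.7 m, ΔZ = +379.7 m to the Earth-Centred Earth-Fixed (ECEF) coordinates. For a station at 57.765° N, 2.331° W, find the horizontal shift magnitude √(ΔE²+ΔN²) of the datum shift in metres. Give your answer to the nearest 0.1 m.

At φ = 57.765°, λ = -2.331°: sin φ = 0.845867, cos φ = 0.533393, sin λ = -0.040672, cos λ = 0.999173.
ΔE = −sin λ·ΔX + cos λ·ΔY = −(-0.040672)·(-177.5) + (0.999173)·(-232.7) = -239.73 m.
ΔN = −sin φ cos λ·ΔX − sin φ sin λ·ΔY + cos φ·ΔZ = −(0.845867)(0.999173)(-177.5) − (0.845867)(-0.040672)(-232.7) + (0.533393)(379.7) = 344.54 m.
Horizontal magnitude = √(ΔE² + ΔN²) = √((-239.73)² + 344.54²) = 419.73 m.

419.7 m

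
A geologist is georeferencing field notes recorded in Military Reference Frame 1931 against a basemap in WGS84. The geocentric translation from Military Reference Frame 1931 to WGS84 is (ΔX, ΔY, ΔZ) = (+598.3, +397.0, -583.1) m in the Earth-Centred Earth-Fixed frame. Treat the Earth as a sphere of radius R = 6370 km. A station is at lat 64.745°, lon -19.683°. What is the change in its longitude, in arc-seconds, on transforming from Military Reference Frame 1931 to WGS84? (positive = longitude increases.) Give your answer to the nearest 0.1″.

sin φ = 0.904418, cos φ = 0.426648, sin λ = -0.336816, cos λ = 0.941571.
East component: ΔE = −sin λ·ΔX + cos λ·ΔY = −(-0.336816)(598.3) + (0.941571)(397.0) = 575.32 m.
1° of latitude spans πR/180 = 111177 m; at latitude φ, 1° of longitude spans that × cos φ = 47433.6 m, so Δλ = 575.32 / 47433.6 × 3600 = 43.664″.

Δλ = 43.7″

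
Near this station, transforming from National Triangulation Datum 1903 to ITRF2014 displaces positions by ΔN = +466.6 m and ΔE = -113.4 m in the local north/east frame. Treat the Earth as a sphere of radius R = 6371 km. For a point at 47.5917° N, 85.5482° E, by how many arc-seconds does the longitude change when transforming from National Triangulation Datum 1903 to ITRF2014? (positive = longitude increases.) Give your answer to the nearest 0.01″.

At latitude 47.5917°, cos φ = 0.674409.
One radian of longitude at latitude φ spans R cos φ, so Δλ = ΔE / (R cos φ) = -113.4 / (6371000 × 0.674409) = -2.6393e-05 rad = -5.444″.

Δλ = -5.44″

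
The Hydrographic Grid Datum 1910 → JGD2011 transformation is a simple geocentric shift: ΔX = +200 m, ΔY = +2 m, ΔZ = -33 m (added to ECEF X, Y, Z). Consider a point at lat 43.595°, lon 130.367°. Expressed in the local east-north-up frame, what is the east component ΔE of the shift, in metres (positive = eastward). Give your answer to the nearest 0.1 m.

At φ = 43.595°, λ = 130.367°: sin φ = 0.689556, cos φ = 0.724232, sin λ = 0.761911, cos λ = -0.647681.
ΔE = −sin λ·ΔX + cos λ·ΔY = −(0.761911)·(200) + (-0.647681)·(2) = -153.68 m.

ΔE = -153.7 m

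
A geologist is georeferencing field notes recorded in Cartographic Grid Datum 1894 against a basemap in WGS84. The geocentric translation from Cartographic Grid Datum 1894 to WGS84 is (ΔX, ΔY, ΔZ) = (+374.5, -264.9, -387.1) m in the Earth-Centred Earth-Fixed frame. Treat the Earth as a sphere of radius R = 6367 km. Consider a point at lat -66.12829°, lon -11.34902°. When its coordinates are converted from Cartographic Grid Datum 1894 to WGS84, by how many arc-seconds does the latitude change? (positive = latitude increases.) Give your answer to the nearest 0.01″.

sin φ = -0.914454, cos φ = 0.404690, sin λ = -0.196785, cos λ = 0.980447.
North component: ΔN = −sin φ cos λ·ΔX − sin φ sin λ·ΔY + cos φ·ΔZ = −(-0.914454)(0.980447)(374.5) − (-0.914454)(-0.196785)(-264.9) + (0.404690)(-387.1) = 226.78 m.
1° of latitude spans πR/180 = 111125 m, so Δφ = 226.78 / 111125 × 3600 = 7.347″.

Δφ = 7.35″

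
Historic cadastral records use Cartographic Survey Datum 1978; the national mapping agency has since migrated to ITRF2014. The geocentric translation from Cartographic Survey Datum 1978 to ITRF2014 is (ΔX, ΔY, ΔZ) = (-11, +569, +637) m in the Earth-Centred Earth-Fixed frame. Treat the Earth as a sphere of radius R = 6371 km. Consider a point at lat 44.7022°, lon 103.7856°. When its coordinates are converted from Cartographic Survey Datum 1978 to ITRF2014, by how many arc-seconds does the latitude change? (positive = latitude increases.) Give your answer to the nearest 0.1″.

Δφ = 2.0″

sin φ = 0.703422, cos φ = 0.710772, sin λ = 0.971194, cos λ = -0.238289.
North component: ΔN = −sin φ cos λ·ΔX − sin φ sin λ·ΔY + cos φ·ΔZ = −(0.703422)(-0.238289)(-11) − (0.703422)(0.971194)(569) + (0.710772)(637) = 62.20 m.
1° of latitude spans πR/180 = 111195 m, so Δφ = 62.20 / 111195 × 3600 = 2.014″.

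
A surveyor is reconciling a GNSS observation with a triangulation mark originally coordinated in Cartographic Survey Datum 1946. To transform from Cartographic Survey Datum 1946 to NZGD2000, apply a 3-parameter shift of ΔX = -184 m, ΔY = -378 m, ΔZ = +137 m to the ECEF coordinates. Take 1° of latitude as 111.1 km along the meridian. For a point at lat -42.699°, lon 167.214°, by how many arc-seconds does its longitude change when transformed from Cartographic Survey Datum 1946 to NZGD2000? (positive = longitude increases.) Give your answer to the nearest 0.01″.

Δλ = 18.05″

sin φ = -0.678147, cos φ = 0.734926, sin λ = 0.221310, cos λ = -0.975203.
East component: ΔE = −sin λ·ΔX + cos λ·ΔY = −(0.221310)(-184) + (-0.975203)(-378) = 409.35 m.
1° of latitude spans 111100 m; at latitude φ, 1° of longitude spans that × cos φ = 81650.3 m, so Δλ = 409.35 / 81650.3 × 3600 = 18.048″.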